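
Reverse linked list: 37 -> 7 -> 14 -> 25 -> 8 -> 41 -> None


Step 1: curr=37, set curr.next=prev(None) | reversed so far: 37
Step 2: curr=7, set curr.next=prev(37) | reversed so far: 7 -> 37
Step 3: curr=14, set curr.next=prev(7) | reversed so far: 14 -> 7 -> 37
Step 4: curr=25, set curr.next=prev(14) | reversed so far: 25 -> 14 -> 7 -> 37
Step 5: curr=8, set curr.next=prev(25) | reversed so far: 8 -> 25 -> 14 -> 7 -> 37
Step 6: curr=41, set curr.next=prev(8) | reversed so far: 41 -> 8 -> 25 -> 14 -> 7 -> 37

41 -> 8 -> 25 -> 14 -> 7 -> 37 -> None


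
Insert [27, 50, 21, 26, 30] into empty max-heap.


Insert 27: [27]
Insert 50: [50, 27]
Insert 21: [50, 27, 21]
Insert 26: [50, 27, 21, 26]
Insert 30: [50, 30, 21, 26, 27]

Final heap: [50, 30, 21, 26, 27]


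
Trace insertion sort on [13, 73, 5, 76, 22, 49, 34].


Initial: [13, 73, 5, 76, 22, 49, 34]
Insert 73: [13, 73, 5, 76, 22, 49, 34]
Insert 5: [5, 13, 73, 76, 22, 49, 34]
Insert 76: [5, 13, 73, 76, 22, 49, 34]
Insert 22: [5, 13, 22, 73, 76, 49, 34]
Insert 49: [5, 13, 22, 49, 73, 76, 34]
Insert 34: [5, 13, 22, 34, 49, 73, 76]

Sorted: [5, 13, 22, 34, 49, 73, 76]


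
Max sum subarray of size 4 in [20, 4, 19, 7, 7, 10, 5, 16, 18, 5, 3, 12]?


[0:4]: 50
[1:5]: 37
[2:6]: 43
[3:7]: 29
[4:8]: 38
[5:9]: 49
[6:10]: 44
[7:11]: 42
[8:12]: 38

Max: 50 at [0:4]


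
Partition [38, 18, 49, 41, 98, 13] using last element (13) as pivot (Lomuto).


Pivot: 13
Place pivot at 0: [13, 18, 49, 41, 98, 38]

Partitioned: [13, 18, 49, 41, 98, 38]


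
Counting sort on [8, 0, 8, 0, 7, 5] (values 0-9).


Input: [8, 0, 8, 0, 7, 5]
Counts: [2, 0, 0, 0, 0, 1, 0, 1, 2, 0]

Sorted: [0, 0, 5, 7, 8, 8]


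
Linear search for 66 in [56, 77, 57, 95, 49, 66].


i=0: 56!=66
i=1: 77!=66
i=2: 57!=66
i=3: 95!=66
i=4: 49!=66
i=5: 66==66 found!

Found at 5, 6 comps


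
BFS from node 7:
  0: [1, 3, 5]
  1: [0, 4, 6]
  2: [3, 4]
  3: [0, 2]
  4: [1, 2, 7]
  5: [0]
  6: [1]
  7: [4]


Visit 7, enqueue [4]
Visit 4, enqueue [1, 2]
Visit 1, enqueue [0, 6]
Visit 2, enqueue [3]
Visit 0, enqueue [5]
Visit 6, enqueue []
Visit 3, enqueue []
Visit 5, enqueue []

BFS order: [7, 4, 1, 2, 0, 6, 3, 5]


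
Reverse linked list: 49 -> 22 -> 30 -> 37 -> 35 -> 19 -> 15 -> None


Step 1: curr=49, set curr.next=prev(None) | reversed so far: 49
Step 2: curr=22, set curr.next=prev(49) | reversed so far: 22 -> 49
Step 3: curr=30, set curr.next=prev(22) | reversed so far: 30 -> 22 -> 49
Step 4: curr=37, set curr.next=prev(30) | reversed so far: 37 -> 30 -> 22 -> 49
Step 5: curr=35, set curr.next=prev(37) | reversed so far: 35 -> 37 -> 30 -> 22 -> 49
Step 6: curr=19, set curr.next=prev(35) | reversed so far: 19 -> 35 -> 37 -> 30 -> 22 -> 49
Step 7: curr=15, set curr.next=prev(19) | reversed so far: 15 -> 19 -> 35 -> 37 -> 30 -> 22 -> 49

15 -> 19 -> 35 -> 37 -> 30 -> 22 -> 49 -> None


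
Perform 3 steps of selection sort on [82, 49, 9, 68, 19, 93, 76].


Initial: [82, 49, 9, 68, 19, 93, 76]
Step 1: min=9 at 2
  Swap: [9, 49, 82, 68, 19, 93, 76]
Step 2: min=19 at 4
  Swap: [9, 19, 82, 68, 49, 93, 76]
Step 3: min=49 at 4
  Swap: [9, 19, 49, 68, 82, 93, 76]

After 3 steps: [9, 19, 49, 68, 82, 93, 76]


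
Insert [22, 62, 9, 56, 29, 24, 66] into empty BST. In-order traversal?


Insert 22: root
Insert 62: R from 22
Insert 9: L from 22
Insert 56: R from 22 -> L from 62
Insert 29: R from 22 -> L from 62 -> L from 56
Insert 24: R from 22 -> L from 62 -> L from 56 -> L from 29
Insert 66: R from 22 -> R from 62

In-order: [9, 22, 24, 29, 56, 62, 66]


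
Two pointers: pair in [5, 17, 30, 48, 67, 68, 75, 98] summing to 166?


lo=0(5)+hi=7(98)=103
lo=1(17)+hi=7(98)=115
lo=2(30)+hi=7(98)=128
lo=3(48)+hi=7(98)=146
lo=4(67)+hi=7(98)=165
lo=5(68)+hi=7(98)=166

Yes: 68+98=166


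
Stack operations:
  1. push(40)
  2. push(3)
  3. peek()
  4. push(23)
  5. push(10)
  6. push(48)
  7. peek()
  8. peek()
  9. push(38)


push(40) -> [40]
push(3) -> [40, 3]
peek()->3
push(23) -> [40, 3, 23]
push(10) -> [40, 3, 23, 10]
push(48) -> [40, 3, 23, 10, 48]
peek()->48
peek()->48
push(38) -> [40, 3, 23, 10, 48, 38]

Final stack: [40, 3, 23, 10, 48, 38]


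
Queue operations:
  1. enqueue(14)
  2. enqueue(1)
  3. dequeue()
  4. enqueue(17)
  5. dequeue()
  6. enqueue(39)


enqueue(14) -> [14]
enqueue(1) -> [14, 1]
dequeue()->14, [1]
enqueue(17) -> [1, 17]
dequeue()->1, [17]
enqueue(39) -> [17, 39]

Final queue: [17, 39]


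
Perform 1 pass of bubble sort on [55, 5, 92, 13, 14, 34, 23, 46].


Initial: [55, 5, 92, 13, 14, 34, 23, 46]
Pass 1: [5, 55, 13, 14, 34, 23, 46, 92] (6 swaps)

After 1 pass: [5, 55, 13, 14, 34, 23, 46, 92]


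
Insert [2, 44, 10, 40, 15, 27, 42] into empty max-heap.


Insert 2: [2]
Insert 44: [44, 2]
Insert 10: [44, 2, 10]
Insert 40: [44, 40, 10, 2]
Insert 15: [44, 40, 10, 2, 15]
Insert 27: [44, 40, 27, 2, 15, 10]
Insert 42: [44, 40, 42, 2, 15, 10, 27]

Final heap: [44, 40, 42, 2, 15, 10, 27]


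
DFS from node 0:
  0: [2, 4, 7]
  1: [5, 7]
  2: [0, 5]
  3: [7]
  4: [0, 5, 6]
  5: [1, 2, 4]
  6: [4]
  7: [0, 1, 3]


Visit 0, push [7, 4, 2]
Visit 2, push [5]
Visit 5, push [4, 1]
Visit 1, push [7]
Visit 7, push [3]
Visit 3, push []
Visit 4, push [6]
Visit 6, push []

DFS order: [0, 2, 5, 1, 7, 3, 4, 6]


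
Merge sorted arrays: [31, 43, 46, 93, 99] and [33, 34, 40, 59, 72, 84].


Take 31 from A
Take 33 from B
Take 34 from B
Take 40 from B
Take 43 from A
Take 46 from A
Take 59 from B
Take 72 from B
Take 84 from B

Merged: [31, 33, 34, 40, 43, 46, 59, 72, 84, 93, 99]


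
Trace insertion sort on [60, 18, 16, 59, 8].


Initial: [60, 18, 16, 59, 8]
Insert 18: [18, 60, 16, 59, 8]
Insert 16: [16, 18, 60, 59, 8]
Insert 59: [16, 18, 59, 60, 8]
Insert 8: [8, 16, 18, 59, 60]

Sorted: [8, 16, 18, 59, 60]


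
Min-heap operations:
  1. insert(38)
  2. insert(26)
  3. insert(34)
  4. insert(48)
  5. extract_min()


insert(38) -> [38]
insert(26) -> [26, 38]
insert(34) -> [26, 38, 34]
insert(48) -> [26, 38, 34, 48]
extract_min()->26, [34, 38, 48]

Final heap: [34, 38, 48]


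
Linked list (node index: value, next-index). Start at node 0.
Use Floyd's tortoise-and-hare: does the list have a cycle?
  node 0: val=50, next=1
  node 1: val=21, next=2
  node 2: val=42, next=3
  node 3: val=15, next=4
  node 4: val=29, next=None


Floyd's tortoise (slow, +1) and hare (fast, +2):
  init: slow=0, fast=0
  step 1: slow=1, fast=2
  step 2: slow=2, fast=4
  step 3: fast -> None, no cycle

Cycle: no


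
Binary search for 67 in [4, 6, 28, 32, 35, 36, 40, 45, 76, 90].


Step 1: lo=0, hi=9, mid=4, val=35
Step 2: lo=5, hi=9, mid=7, val=45
Step 3: lo=8, hi=9, mid=8, val=76

Not found


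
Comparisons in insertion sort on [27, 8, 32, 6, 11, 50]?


Algorithm: insertion sort
Input: [27, 8, 32, 6, 11, 50]
Sorted: [6, 8, 11, 27, 32, 50]

9


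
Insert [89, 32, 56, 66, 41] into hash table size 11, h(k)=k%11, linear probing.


Insert 89: h=1 -> slot 1
Insert 32: h=10 -> slot 10
Insert 56: h=1, 1 probes -> slot 2
Insert 66: h=0 -> slot 0
Insert 41: h=8 -> slot 8

Table: [66, 89, 56, None, None, None, None, None, 41, None, 32]


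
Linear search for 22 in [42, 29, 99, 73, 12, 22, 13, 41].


i=0: 42!=22
i=1: 29!=22
i=2: 99!=22
i=3: 73!=22
i=4: 12!=22
i=5: 22==22 found!

Found at 5, 6 comps


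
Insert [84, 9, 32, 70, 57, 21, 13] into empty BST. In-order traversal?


Insert 84: root
Insert 9: L from 84
Insert 32: L from 84 -> R from 9
Insert 70: L from 84 -> R from 9 -> R from 32
Insert 57: L from 84 -> R from 9 -> R from 32 -> L from 70
Insert 21: L from 84 -> R from 9 -> L from 32
Insert 13: L from 84 -> R from 9 -> L from 32 -> L from 21

In-order: [9, 13, 21, 32, 57, 70, 84]


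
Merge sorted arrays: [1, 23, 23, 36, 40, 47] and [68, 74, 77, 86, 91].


Take 1 from A
Take 23 from A
Take 23 from A
Take 36 from A
Take 40 from A
Take 47 from A

Merged: [1, 23, 23, 36, 40, 47, 68, 74, 77, 86, 91]


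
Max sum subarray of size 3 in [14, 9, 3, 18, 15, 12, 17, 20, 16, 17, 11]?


[0:3]: 26
[1:4]: 30
[2:5]: 36
[3:6]: 45
[4:7]: 44
[5:8]: 49
[6:9]: 53
[7:10]: 53
[8:11]: 44

Max: 53 at [6:9]


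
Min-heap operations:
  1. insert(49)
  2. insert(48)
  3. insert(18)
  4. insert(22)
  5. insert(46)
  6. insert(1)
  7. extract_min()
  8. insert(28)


insert(49) -> [49]
insert(48) -> [48, 49]
insert(18) -> [18, 49, 48]
insert(22) -> [18, 22, 48, 49]
insert(46) -> [18, 22, 48, 49, 46]
insert(1) -> [1, 22, 18, 49, 46, 48]
extract_min()->1, [18, 22, 48, 49, 46]
insert(28) -> [18, 22, 28, 49, 46, 48]

Final heap: [18, 22, 28, 49, 46, 48]


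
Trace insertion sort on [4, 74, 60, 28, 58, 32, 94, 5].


Initial: [4, 74, 60, 28, 58, 32, 94, 5]
Insert 74: [4, 74, 60, 28, 58, 32, 94, 5]
Insert 60: [4, 60, 74, 28, 58, 32, 94, 5]
Insert 28: [4, 28, 60, 74, 58, 32, 94, 5]
Insert 58: [4, 28, 58, 60, 74, 32, 94, 5]
Insert 32: [4, 28, 32, 58, 60, 74, 94, 5]
Insert 94: [4, 28, 32, 58, 60, 74, 94, 5]
Insert 5: [4, 5, 28, 32, 58, 60, 74, 94]

Sorted: [4, 5, 28, 32, 58, 60, 74, 94]


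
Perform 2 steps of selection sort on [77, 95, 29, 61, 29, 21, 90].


Initial: [77, 95, 29, 61, 29, 21, 90]
Step 1: min=21 at 5
  Swap: [21, 95, 29, 61, 29, 77, 90]
Step 2: min=29 at 2
  Swap: [21, 29, 95, 61, 29, 77, 90]

After 2 steps: [21, 29, 95, 61, 29, 77, 90]


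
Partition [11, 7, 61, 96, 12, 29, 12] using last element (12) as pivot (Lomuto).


Pivot: 12
  11 <= 12: advance i (no swap)
  7 <= 12: advance i (no swap)
  12 <= 12: swap -> [11, 7, 12, 96, 61, 29, 12]
Place pivot at 3: [11, 7, 12, 12, 61, 29, 96]

Partitioned: [11, 7, 12, 12, 61, 29, 96]


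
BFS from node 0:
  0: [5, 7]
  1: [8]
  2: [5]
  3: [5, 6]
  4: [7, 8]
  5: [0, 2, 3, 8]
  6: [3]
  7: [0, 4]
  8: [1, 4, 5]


Visit 0, enqueue [5, 7]
Visit 5, enqueue [2, 3, 8]
Visit 7, enqueue [4]
Visit 2, enqueue []
Visit 3, enqueue [6]
Visit 8, enqueue [1]
Visit 4, enqueue []
Visit 6, enqueue []
Visit 1, enqueue []

BFS order: [0, 5, 7, 2, 3, 8, 4, 6, 1]


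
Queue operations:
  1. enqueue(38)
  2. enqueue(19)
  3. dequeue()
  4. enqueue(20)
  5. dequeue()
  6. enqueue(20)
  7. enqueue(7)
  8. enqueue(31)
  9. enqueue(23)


enqueue(38) -> [38]
enqueue(19) -> [38, 19]
dequeue()->38, [19]
enqueue(20) -> [19, 20]
dequeue()->19, [20]
enqueue(20) -> [20, 20]
enqueue(7) -> [20, 20, 7]
enqueue(31) -> [20, 20, 7, 31]
enqueue(23) -> [20, 20, 7, 31, 23]

Final queue: [20, 20, 7, 31, 23]


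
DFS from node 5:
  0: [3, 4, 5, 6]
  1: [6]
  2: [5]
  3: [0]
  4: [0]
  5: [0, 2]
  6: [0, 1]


Visit 5, push [2, 0]
Visit 0, push [6, 4, 3]
Visit 3, push []
Visit 4, push []
Visit 6, push [1]
Visit 1, push []
Visit 2, push []

DFS order: [5, 0, 3, 4, 6, 1, 2]


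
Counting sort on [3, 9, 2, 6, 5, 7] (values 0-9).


Input: [3, 9, 2, 6, 5, 7]
Counts: [0, 0, 1, 1, 0, 1, 1, 1, 0, 1]

Sorted: [2, 3, 5, 6, 7, 9]


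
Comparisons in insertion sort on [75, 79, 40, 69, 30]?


Algorithm: insertion sort
Input: [75, 79, 40, 69, 30]
Sorted: [30, 40, 69, 75, 79]

10


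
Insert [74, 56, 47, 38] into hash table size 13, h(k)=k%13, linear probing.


Insert 74: h=9 -> slot 9
Insert 56: h=4 -> slot 4
Insert 47: h=8 -> slot 8
Insert 38: h=12 -> slot 12

Table: [None, None, None, None, 56, None, None, None, 47, 74, None, None, 38]


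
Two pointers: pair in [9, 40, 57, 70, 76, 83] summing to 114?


lo=0(9)+hi=5(83)=92
lo=1(40)+hi=5(83)=123
lo=1(40)+hi=4(76)=116
lo=1(40)+hi=3(70)=110
lo=2(57)+hi=3(70)=127

No pair found


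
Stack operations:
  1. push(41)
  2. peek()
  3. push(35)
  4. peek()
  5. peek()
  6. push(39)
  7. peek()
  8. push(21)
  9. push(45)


push(41) -> [41]
peek()->41
push(35) -> [41, 35]
peek()->35
peek()->35
push(39) -> [41, 35, 39]
peek()->39
push(21) -> [41, 35, 39, 21]
push(45) -> [41, 35, 39, 21, 45]

Final stack: [41, 35, 39, 21, 45]


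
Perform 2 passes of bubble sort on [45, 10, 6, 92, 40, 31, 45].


Initial: [45, 10, 6, 92, 40, 31, 45]
Pass 1: [10, 6, 45, 40, 31, 45, 92] (5 swaps)
Pass 2: [6, 10, 40, 31, 45, 45, 92] (3 swaps)

After 2 passes: [6, 10, 40, 31, 45, 45, 92]


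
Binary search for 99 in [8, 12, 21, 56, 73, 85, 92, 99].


Step 1: lo=0, hi=7, mid=3, val=56
Step 2: lo=4, hi=7, mid=5, val=85
Step 3: lo=6, hi=7, mid=6, val=92
Step 4: lo=7, hi=7, mid=7, val=99

Found at index 7


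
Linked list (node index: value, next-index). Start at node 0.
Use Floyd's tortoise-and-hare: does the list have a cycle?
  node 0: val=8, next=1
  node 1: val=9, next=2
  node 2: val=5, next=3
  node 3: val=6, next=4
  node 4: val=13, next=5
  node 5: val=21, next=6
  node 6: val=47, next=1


Floyd's tortoise (slow, +1) and hare (fast, +2):
  init: slow=0, fast=0
  step 1: slow=1, fast=2
  step 2: slow=2, fast=4
  step 3: slow=3, fast=6
  step 4: slow=4, fast=2
  step 5: slow=5, fast=4
  step 6: slow=6, fast=6
  slow == fast at node 6: cycle detected

Cycle: yes


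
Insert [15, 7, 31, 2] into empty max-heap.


Insert 15: [15]
Insert 7: [15, 7]
Insert 31: [31, 7, 15]
Insert 2: [31, 7, 15, 2]

Final heap: [31, 7, 15, 2]


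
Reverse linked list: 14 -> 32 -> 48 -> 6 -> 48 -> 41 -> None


Step 1: curr=14, set curr.next=prev(None) | reversed so far: 14
Step 2: curr=32, set curr.next=prev(14) | reversed so far: 32 -> 14
Step 3: curr=48, set curr.next=prev(32) | reversed so far: 48 -> 32 -> 14
Step 4: curr=6, set curr.next=prev(48) | reversed so far: 6 -> 48 -> 32 -> 14
Step 5: curr=48, set curr.next=prev(6) | reversed so far: 48 -> 6 -> 48 -> 32 -> 14
Step 6: curr=41, set curr.next=prev(48) | reversed so far: 41 -> 48 -> 6 -> 48 -> 32 -> 14

41 -> 48 -> 6 -> 48 -> 32 -> 14 -> None


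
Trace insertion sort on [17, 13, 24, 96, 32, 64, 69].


Initial: [17, 13, 24, 96, 32, 64, 69]
Insert 13: [13, 17, 24, 96, 32, 64, 69]
Insert 24: [13, 17, 24, 96, 32, 64, 69]
Insert 96: [13, 17, 24, 96, 32, 64, 69]
Insert 32: [13, 17, 24, 32, 96, 64, 69]
Insert 64: [13, 17, 24, 32, 64, 96, 69]
Insert 69: [13, 17, 24, 32, 64, 69, 96]

Sorted: [13, 17, 24, 32, 64, 69, 96]


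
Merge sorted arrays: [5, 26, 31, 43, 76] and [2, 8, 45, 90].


Take 2 from B
Take 5 from A
Take 8 from B
Take 26 from A
Take 31 from A
Take 43 from A
Take 45 from B
Take 76 from A

Merged: [2, 5, 8, 26, 31, 43, 45, 76, 90]


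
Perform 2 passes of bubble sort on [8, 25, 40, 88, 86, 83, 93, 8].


Initial: [8, 25, 40, 88, 86, 83, 93, 8]
Pass 1: [8, 25, 40, 86, 83, 88, 8, 93] (3 swaps)
Pass 2: [8, 25, 40, 83, 86, 8, 88, 93] (2 swaps)

After 2 passes: [8, 25, 40, 83, 86, 8, 88, 93]


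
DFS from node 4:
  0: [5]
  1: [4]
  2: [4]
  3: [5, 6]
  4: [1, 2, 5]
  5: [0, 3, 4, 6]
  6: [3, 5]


Visit 4, push [5, 2, 1]
Visit 1, push []
Visit 2, push []
Visit 5, push [6, 3, 0]
Visit 0, push []
Visit 3, push [6]
Visit 6, push []

DFS order: [4, 1, 2, 5, 0, 3, 6]


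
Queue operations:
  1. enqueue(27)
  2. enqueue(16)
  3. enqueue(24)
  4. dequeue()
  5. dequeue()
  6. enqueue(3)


enqueue(27) -> [27]
enqueue(16) -> [27, 16]
enqueue(24) -> [27, 16, 24]
dequeue()->27, [16, 24]
dequeue()->16, [24]
enqueue(3) -> [24, 3]

Final queue: [24, 3]


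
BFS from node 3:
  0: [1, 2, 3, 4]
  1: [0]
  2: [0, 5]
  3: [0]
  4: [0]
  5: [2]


Visit 3, enqueue [0]
Visit 0, enqueue [1, 2, 4]
Visit 1, enqueue []
Visit 2, enqueue [5]
Visit 4, enqueue []
Visit 5, enqueue []

BFS order: [3, 0, 1, 2, 4, 5]


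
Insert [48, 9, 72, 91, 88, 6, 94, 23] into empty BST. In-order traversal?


Insert 48: root
Insert 9: L from 48
Insert 72: R from 48
Insert 91: R from 48 -> R from 72
Insert 88: R from 48 -> R from 72 -> L from 91
Insert 6: L from 48 -> L from 9
Insert 94: R from 48 -> R from 72 -> R from 91
Insert 23: L from 48 -> R from 9

In-order: [6, 9, 23, 48, 72, 88, 91, 94]


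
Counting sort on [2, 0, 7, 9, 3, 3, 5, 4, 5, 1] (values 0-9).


Input: [2, 0, 7, 9, 3, 3, 5, 4, 5, 1]
Counts: [1, 1, 1, 2, 1, 2, 0, 1, 0, 1]

Sorted: [0, 1, 2, 3, 3, 4, 5, 5, 7, 9]


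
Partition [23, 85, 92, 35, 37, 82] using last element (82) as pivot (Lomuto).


Pivot: 82
  23 <= 82: advance i (no swap)
  35 <= 82: swap -> [23, 35, 92, 85, 37, 82]
  37 <= 82: swap -> [23, 35, 37, 85, 92, 82]
Place pivot at 3: [23, 35, 37, 82, 92, 85]

Partitioned: [23, 35, 37, 82, 92, 85]


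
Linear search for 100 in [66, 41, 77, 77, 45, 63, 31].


i=0: 66!=100
i=1: 41!=100
i=2: 77!=100
i=3: 77!=100
i=4: 45!=100
i=5: 63!=100
i=6: 31!=100

Not found, 7 comps


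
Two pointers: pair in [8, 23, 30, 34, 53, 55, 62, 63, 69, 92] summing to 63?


lo=0(8)+hi=9(92)=100
lo=0(8)+hi=8(69)=77
lo=0(8)+hi=7(63)=71
lo=0(8)+hi=6(62)=70
lo=0(8)+hi=5(55)=63

Yes: 8+55=63


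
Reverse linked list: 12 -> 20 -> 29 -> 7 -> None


Step 1: curr=12, set curr.next=prev(None) | reversed so far: 12
Step 2: curr=20, set curr.next=prev(12) | reversed so far: 20 -> 12
Step 3: curr=29, set curr.next=prev(20) | reversed so far: 29 -> 20 -> 12
Step 4: curr=7, set curr.next=prev(29) | reversed so far: 7 -> 29 -> 20 -> 12

7 -> 29 -> 20 -> 12 -> None


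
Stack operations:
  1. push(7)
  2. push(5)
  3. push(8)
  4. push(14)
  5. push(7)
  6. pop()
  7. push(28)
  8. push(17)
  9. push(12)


push(7) -> [7]
push(5) -> [7, 5]
push(8) -> [7, 5, 8]
push(14) -> [7, 5, 8, 14]
push(7) -> [7, 5, 8, 14, 7]
pop()->7, [7, 5, 8, 14]
push(28) -> [7, 5, 8, 14, 28]
push(17) -> [7, 5, 8, 14, 28, 17]
push(12) -> [7, 5, 8, 14, 28, 17, 12]

Final stack: [7, 5, 8, 14, 28, 17, 12]


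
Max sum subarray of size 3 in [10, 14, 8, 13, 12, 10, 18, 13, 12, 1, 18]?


[0:3]: 32
[1:4]: 35
[2:5]: 33
[3:6]: 35
[4:7]: 40
[5:8]: 41
[6:9]: 43
[7:10]: 26
[8:11]: 31

Max: 43 at [6:9]


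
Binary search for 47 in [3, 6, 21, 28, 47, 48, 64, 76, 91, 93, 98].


Step 1: lo=0, hi=10, mid=5, val=48
Step 2: lo=0, hi=4, mid=2, val=21
Step 3: lo=3, hi=4, mid=3, val=28
Step 4: lo=4, hi=4, mid=4, val=47

Found at index 4


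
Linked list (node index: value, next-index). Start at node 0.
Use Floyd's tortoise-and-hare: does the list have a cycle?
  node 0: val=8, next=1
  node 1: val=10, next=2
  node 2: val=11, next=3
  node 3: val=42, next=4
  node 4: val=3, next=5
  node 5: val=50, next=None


Floyd's tortoise (slow, +1) and hare (fast, +2):
  init: slow=0, fast=0
  step 1: slow=1, fast=2
  step 2: slow=2, fast=4
  step 3: fast 4->5->None, no cycle

Cycle: no


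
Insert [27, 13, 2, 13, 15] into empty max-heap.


Insert 27: [27]
Insert 13: [27, 13]
Insert 2: [27, 13, 2]
Insert 13: [27, 13, 2, 13]
Insert 15: [27, 15, 2, 13, 13]

Final heap: [27, 15, 2, 13, 13]


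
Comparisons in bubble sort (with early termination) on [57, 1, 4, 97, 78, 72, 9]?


Algorithm: bubble sort (with early termination)
Input: [57, 1, 4, 97, 78, 72, 9]
Sorted: [1, 4, 9, 57, 72, 78, 97]

20


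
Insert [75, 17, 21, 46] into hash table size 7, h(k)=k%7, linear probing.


Insert 75: h=5 -> slot 5
Insert 17: h=3 -> slot 3
Insert 21: h=0 -> slot 0
Insert 46: h=4 -> slot 4

Table: [21, None, None, 17, 46, 75, None]


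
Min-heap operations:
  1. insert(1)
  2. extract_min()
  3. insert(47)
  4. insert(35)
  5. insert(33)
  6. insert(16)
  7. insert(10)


insert(1) -> [1]
extract_min()->1, []
insert(47) -> [47]
insert(35) -> [35, 47]
insert(33) -> [33, 47, 35]
insert(16) -> [16, 33, 35, 47]
insert(10) -> [10, 16, 35, 47, 33]

Final heap: [10, 16, 35, 47, 33]


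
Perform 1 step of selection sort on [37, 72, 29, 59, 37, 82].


Initial: [37, 72, 29, 59, 37, 82]
Step 1: min=29 at 2
  Swap: [29, 72, 37, 59, 37, 82]

After 1 step: [29, 72, 37, 59, 37, 82]


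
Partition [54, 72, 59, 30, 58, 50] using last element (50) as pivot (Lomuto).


Pivot: 50
  30 <= 50: swap -> [30, 72, 59, 54, 58, 50]
Place pivot at 1: [30, 50, 59, 54, 58, 72]

Partitioned: [30, 50, 59, 54, 58, 72]


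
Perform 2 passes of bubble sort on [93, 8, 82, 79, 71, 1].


Initial: [93, 8, 82, 79, 71, 1]
Pass 1: [8, 82, 79, 71, 1, 93] (5 swaps)
Pass 2: [8, 79, 71, 1, 82, 93] (3 swaps)

After 2 passes: [8, 79, 71, 1, 82, 93]


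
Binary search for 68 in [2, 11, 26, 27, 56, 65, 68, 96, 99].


Step 1: lo=0, hi=8, mid=4, val=56
Step 2: lo=5, hi=8, mid=6, val=68

Found at index 6


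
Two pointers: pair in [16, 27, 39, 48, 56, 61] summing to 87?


lo=0(16)+hi=5(61)=77
lo=1(27)+hi=5(61)=88
lo=1(27)+hi=4(56)=83
lo=2(39)+hi=4(56)=95
lo=2(39)+hi=3(48)=87

Yes: 39+48=87


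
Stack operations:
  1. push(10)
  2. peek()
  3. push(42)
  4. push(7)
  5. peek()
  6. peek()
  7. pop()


push(10) -> [10]
peek()->10
push(42) -> [10, 42]
push(7) -> [10, 42, 7]
peek()->7
peek()->7
pop()->7, [10, 42]

Final stack: [10, 42]


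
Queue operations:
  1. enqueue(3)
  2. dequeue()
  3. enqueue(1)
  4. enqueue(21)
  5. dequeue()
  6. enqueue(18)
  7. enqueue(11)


enqueue(3) -> [3]
dequeue()->3, []
enqueue(1) -> [1]
enqueue(21) -> [1, 21]
dequeue()->1, [21]
enqueue(18) -> [21, 18]
enqueue(11) -> [21, 18, 11]

Final queue: [21, 18, 11]


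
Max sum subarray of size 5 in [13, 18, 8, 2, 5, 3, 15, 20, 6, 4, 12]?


[0:5]: 46
[1:6]: 36
[2:7]: 33
[3:8]: 45
[4:9]: 49
[5:10]: 48
[6:11]: 57

Max: 57 at [6:11]


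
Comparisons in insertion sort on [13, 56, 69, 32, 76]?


Algorithm: insertion sort
Input: [13, 56, 69, 32, 76]
Sorted: [13, 32, 56, 69, 76]

6


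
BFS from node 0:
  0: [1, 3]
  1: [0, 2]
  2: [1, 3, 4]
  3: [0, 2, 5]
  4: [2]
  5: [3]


Visit 0, enqueue [1, 3]
Visit 1, enqueue [2]
Visit 3, enqueue [5]
Visit 2, enqueue [4]
Visit 5, enqueue []
Visit 4, enqueue []

BFS order: [0, 1, 3, 2, 5, 4]


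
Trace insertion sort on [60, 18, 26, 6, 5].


Initial: [60, 18, 26, 6, 5]
Insert 18: [18, 60, 26, 6, 5]
Insert 26: [18, 26, 60, 6, 5]
Insert 6: [6, 18, 26, 60, 5]
Insert 5: [5, 6, 18, 26, 60]

Sorted: [5, 6, 18, 26, 60]


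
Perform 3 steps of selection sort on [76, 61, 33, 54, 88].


Initial: [76, 61, 33, 54, 88]
Step 1: min=33 at 2
  Swap: [33, 61, 76, 54, 88]
Step 2: min=54 at 3
  Swap: [33, 54, 76, 61, 88]
Step 3: min=61 at 3
  Swap: [33, 54, 61, 76, 88]

After 3 steps: [33, 54, 61, 76, 88]


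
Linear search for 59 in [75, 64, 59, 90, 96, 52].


i=0: 75!=59
i=1: 64!=59
i=2: 59==59 found!

Found at 2, 3 comps


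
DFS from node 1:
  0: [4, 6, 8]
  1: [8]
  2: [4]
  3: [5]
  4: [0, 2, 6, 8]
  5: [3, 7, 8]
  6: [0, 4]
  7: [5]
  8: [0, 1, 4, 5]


Visit 1, push [8]
Visit 8, push [5, 4, 0]
Visit 0, push [6, 4]
Visit 4, push [6, 2]
Visit 2, push []
Visit 6, push []
Visit 5, push [7, 3]
Visit 3, push []
Visit 7, push []

DFS order: [1, 8, 0, 4, 2, 6, 5, 3, 7]


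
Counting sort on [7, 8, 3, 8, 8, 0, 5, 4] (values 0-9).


Input: [7, 8, 3, 8, 8, 0, 5, 4]
Counts: [1, 0, 0, 1, 1, 1, 0, 1, 3, 0]

Sorted: [0, 3, 4, 5, 7, 8, 8, 8]


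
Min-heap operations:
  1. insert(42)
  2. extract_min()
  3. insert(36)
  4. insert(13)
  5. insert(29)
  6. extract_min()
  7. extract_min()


insert(42) -> [42]
extract_min()->42, []
insert(36) -> [36]
insert(13) -> [13, 36]
insert(29) -> [13, 36, 29]
extract_min()->13, [29, 36]
extract_min()->29, [36]

Final heap: [36]


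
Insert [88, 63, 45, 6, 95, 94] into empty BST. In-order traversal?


Insert 88: root
Insert 63: L from 88
Insert 45: L from 88 -> L from 63
Insert 6: L from 88 -> L from 63 -> L from 45
Insert 95: R from 88
Insert 94: R from 88 -> L from 95

In-order: [6, 45, 63, 88, 94, 95]


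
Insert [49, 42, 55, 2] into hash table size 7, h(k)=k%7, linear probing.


Insert 49: h=0 -> slot 0
Insert 42: h=0, 1 probes -> slot 1
Insert 55: h=6 -> slot 6
Insert 2: h=2 -> slot 2

Table: [49, 42, 2, None, None, None, 55]


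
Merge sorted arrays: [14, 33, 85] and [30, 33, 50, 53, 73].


Take 14 from A
Take 30 from B
Take 33 from A
Take 33 from B
Take 50 from B
Take 53 from B
Take 73 from B

Merged: [14, 30, 33, 33, 50, 53, 73, 85]


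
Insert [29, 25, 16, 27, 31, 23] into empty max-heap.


Insert 29: [29]
Insert 25: [29, 25]
Insert 16: [29, 25, 16]
Insert 27: [29, 27, 16, 25]
Insert 31: [31, 29, 16, 25, 27]
Insert 23: [31, 29, 23, 25, 27, 16]

Final heap: [31, 29, 23, 25, 27, 16]


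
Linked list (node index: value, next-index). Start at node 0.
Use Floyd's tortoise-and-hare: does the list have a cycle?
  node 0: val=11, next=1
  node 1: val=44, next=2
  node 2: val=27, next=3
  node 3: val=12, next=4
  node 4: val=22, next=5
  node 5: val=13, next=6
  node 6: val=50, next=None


Floyd's tortoise (slow, +1) and hare (fast, +2):
  init: slow=0, fast=0
  step 1: slow=1, fast=2
  step 2: slow=2, fast=4
  step 3: slow=3, fast=6
  step 4: fast -> None, no cycle

Cycle: no


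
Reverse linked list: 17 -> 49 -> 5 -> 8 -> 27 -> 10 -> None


Step 1: curr=17, set curr.next=prev(None) | reversed so far: 17
Step 2: curr=49, set curr.next=prev(17) | reversed so far: 49 -> 17
Step 3: curr=5, set curr.next=prev(49) | reversed so far: 5 -> 49 -> 17
Step 4: curr=8, set curr.next=prev(5) | reversed so far: 8 -> 5 -> 49 -> 17
Step 5: curr=27, set curr.next=prev(8) | reversed so far: 27 -> 8 -> 5 -> 49 -> 17
Step 6: curr=10, set curr.next=prev(27) | reversed so far: 10 -> 27 -> 8 -> 5 -> 49 -> 17

10 -> 27 -> 8 -> 5 -> 49 -> 17 -> None


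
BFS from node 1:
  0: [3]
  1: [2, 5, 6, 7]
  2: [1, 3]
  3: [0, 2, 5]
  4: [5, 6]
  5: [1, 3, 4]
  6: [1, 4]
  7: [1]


Visit 1, enqueue [2, 5, 6, 7]
Visit 2, enqueue [3]
Visit 5, enqueue [4]
Visit 6, enqueue []
Visit 7, enqueue []
Visit 3, enqueue [0]
Visit 4, enqueue []
Visit 0, enqueue []

BFS order: [1, 2, 5, 6, 7, 3, 4, 0]


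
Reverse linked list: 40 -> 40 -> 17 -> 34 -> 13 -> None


Step 1: curr=40, set curr.next=prev(None) | reversed so far: 40
Step 2: curr=40, set curr.next=prev(40) | reversed so far: 40 -> 40
Step 3: curr=17, set curr.next=prev(40) | reversed so far: 17 -> 40 -> 40
Step 4: curr=34, set curr.next=prev(17) | reversed so far: 34 -> 17 -> 40 -> 40
Step 5: curr=13, set curr.next=prev(34) | reversed so far: 13 -> 34 -> 17 -> 40 -> 40

13 -> 34 -> 17 -> 40 -> 40 -> None


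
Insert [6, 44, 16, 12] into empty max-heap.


Insert 6: [6]
Insert 44: [44, 6]
Insert 16: [44, 6, 16]
Insert 12: [44, 12, 16, 6]

Final heap: [44, 12, 16, 6]


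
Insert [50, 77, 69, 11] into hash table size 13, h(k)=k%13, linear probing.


Insert 50: h=11 -> slot 11
Insert 77: h=12 -> slot 12
Insert 69: h=4 -> slot 4
Insert 11: h=11, 2 probes -> slot 0

Table: [11, None, None, None, 69, None, None, None, None, None, None, 50, 77]


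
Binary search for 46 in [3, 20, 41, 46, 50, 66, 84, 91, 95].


Step 1: lo=0, hi=8, mid=4, val=50
Step 2: lo=0, hi=3, mid=1, val=20
Step 3: lo=2, hi=3, mid=2, val=41
Step 4: lo=3, hi=3, mid=3, val=46

Found at index 3


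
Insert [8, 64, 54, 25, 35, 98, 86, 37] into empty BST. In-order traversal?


Insert 8: root
Insert 64: R from 8
Insert 54: R from 8 -> L from 64
Insert 25: R from 8 -> L from 64 -> L from 54
Insert 35: R from 8 -> L from 64 -> L from 54 -> R from 25
Insert 98: R from 8 -> R from 64
Insert 86: R from 8 -> R from 64 -> L from 98
Insert 37: R from 8 -> L from 64 -> L from 54 -> R from 25 -> R from 35

In-order: [8, 25, 35, 37, 54, 64, 86, 98]


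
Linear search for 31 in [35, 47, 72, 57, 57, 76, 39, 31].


i=0: 35!=31
i=1: 47!=31
i=2: 72!=31
i=3: 57!=31
i=4: 57!=31
i=5: 76!=31
i=6: 39!=31
i=7: 31==31 found!

Found at 7, 8 comps


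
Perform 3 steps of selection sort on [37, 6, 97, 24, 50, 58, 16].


Initial: [37, 6, 97, 24, 50, 58, 16]
Step 1: min=6 at 1
  Swap: [6, 37, 97, 24, 50, 58, 16]
Step 2: min=16 at 6
  Swap: [6, 16, 97, 24, 50, 58, 37]
Step 3: min=24 at 3
  Swap: [6, 16, 24, 97, 50, 58, 37]

After 3 steps: [6, 16, 24, 97, 50, 58, 37]


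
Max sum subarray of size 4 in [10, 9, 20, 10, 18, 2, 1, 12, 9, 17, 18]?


[0:4]: 49
[1:5]: 57
[2:6]: 50
[3:7]: 31
[4:8]: 33
[5:9]: 24
[6:10]: 39
[7:11]: 56

Max: 57 at [1:5]


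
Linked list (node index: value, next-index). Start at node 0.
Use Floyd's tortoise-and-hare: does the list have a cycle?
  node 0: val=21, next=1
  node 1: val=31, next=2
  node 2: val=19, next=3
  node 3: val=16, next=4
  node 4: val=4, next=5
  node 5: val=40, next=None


Floyd's tortoise (slow, +1) and hare (fast, +2):
  init: slow=0, fast=0
  step 1: slow=1, fast=2
  step 2: slow=2, fast=4
  step 3: fast 4->5->None, no cycle

Cycle: no


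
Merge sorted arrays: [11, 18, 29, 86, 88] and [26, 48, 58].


Take 11 from A
Take 18 from A
Take 26 from B
Take 29 from A
Take 48 from B
Take 58 from B

Merged: [11, 18, 26, 29, 48, 58, 86, 88]


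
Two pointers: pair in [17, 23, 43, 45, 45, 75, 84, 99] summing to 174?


lo=0(17)+hi=7(99)=116
lo=1(23)+hi=7(99)=122
lo=2(43)+hi=7(99)=142
lo=3(45)+hi=7(99)=144
lo=4(45)+hi=7(99)=144
lo=5(75)+hi=7(99)=174

Yes: 75+99=174


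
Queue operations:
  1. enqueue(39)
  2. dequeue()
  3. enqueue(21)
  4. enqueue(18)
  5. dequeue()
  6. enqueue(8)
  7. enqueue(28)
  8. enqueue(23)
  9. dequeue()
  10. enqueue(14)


enqueue(39) -> [39]
dequeue()->39, []
enqueue(21) -> [21]
enqueue(18) -> [21, 18]
dequeue()->21, [18]
enqueue(8) -> [18, 8]
enqueue(28) -> [18, 8, 28]
enqueue(23) -> [18, 8, 28, 23]
dequeue()->18, [8, 28, 23]
enqueue(14) -> [8, 28, 23, 14]

Final queue: [8, 28, 23, 14]


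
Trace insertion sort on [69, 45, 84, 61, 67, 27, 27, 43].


Initial: [69, 45, 84, 61, 67, 27, 27, 43]
Insert 45: [45, 69, 84, 61, 67, 27, 27, 43]
Insert 84: [45, 69, 84, 61, 67, 27, 27, 43]
Insert 61: [45, 61, 69, 84, 67, 27, 27, 43]
Insert 67: [45, 61, 67, 69, 84, 27, 27, 43]
Insert 27: [27, 45, 61, 67, 69, 84, 27, 43]
Insert 27: [27, 27, 45, 61, 67, 69, 84, 43]
Insert 43: [27, 27, 43, 45, 61, 67, 69, 84]

Sorted: [27, 27, 43, 45, 61, 67, 69, 84]


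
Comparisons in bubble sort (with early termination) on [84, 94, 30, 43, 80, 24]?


Algorithm: bubble sort (with early termination)
Input: [84, 94, 30, 43, 80, 24]
Sorted: [24, 30, 43, 80, 84, 94]

15


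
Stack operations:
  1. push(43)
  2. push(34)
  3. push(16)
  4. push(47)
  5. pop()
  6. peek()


push(43) -> [43]
push(34) -> [43, 34]
push(16) -> [43, 34, 16]
push(47) -> [43, 34, 16, 47]
pop()->47, [43, 34, 16]
peek()->16

Final stack: [43, 34, 16]


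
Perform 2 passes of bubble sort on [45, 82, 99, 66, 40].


Initial: [45, 82, 99, 66, 40]
Pass 1: [45, 82, 66, 40, 99] (2 swaps)
Pass 2: [45, 66, 40, 82, 99] (2 swaps)

After 2 passes: [45, 66, 40, 82, 99]


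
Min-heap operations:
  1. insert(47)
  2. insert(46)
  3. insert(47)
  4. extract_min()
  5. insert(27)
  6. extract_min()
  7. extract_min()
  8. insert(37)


insert(47) -> [47]
insert(46) -> [46, 47]
insert(47) -> [46, 47, 47]
extract_min()->46, [47, 47]
insert(27) -> [27, 47, 47]
extract_min()->27, [47, 47]
extract_min()->47, [47]
insert(37) -> [37, 47]

Final heap: [37, 47]


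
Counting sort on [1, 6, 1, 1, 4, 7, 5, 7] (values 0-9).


Input: [1, 6, 1, 1, 4, 7, 5, 7]
Counts: [0, 3, 0, 0, 1, 1, 1, 2, 0, 0]

Sorted: [1, 1, 1, 4, 5, 6, 7, 7]


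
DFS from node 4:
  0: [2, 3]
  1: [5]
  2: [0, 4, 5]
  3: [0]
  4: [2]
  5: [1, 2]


Visit 4, push [2]
Visit 2, push [5, 0]
Visit 0, push [3]
Visit 3, push []
Visit 5, push [1]
Visit 1, push []

DFS order: [4, 2, 0, 3, 5, 1]


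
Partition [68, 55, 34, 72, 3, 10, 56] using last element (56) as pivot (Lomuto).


Pivot: 56
  55 <= 56: swap -> [55, 68, 34, 72, 3, 10, 56]
  34 <= 56: swap -> [55, 34, 68, 72, 3, 10, 56]
  3 <= 56: swap -> [55, 34, 3, 72, 68, 10, 56]
  10 <= 56: swap -> [55, 34, 3, 10, 68, 72, 56]
Place pivot at 4: [55, 34, 3, 10, 56, 72, 68]

Partitioned: [55, 34, 3, 10, 56, 72, 68]


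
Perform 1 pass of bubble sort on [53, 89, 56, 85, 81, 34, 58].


Initial: [53, 89, 56, 85, 81, 34, 58]
Pass 1: [53, 56, 85, 81, 34, 58, 89] (5 swaps)

After 1 pass: [53, 56, 85, 81, 34, 58, 89]


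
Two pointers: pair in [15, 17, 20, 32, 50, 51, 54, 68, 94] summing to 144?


lo=0(15)+hi=8(94)=109
lo=1(17)+hi=8(94)=111
lo=2(20)+hi=8(94)=114
lo=3(32)+hi=8(94)=126
lo=4(50)+hi=8(94)=144

Yes: 50+94=144


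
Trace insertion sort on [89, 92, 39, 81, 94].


Initial: [89, 92, 39, 81, 94]
Insert 92: [89, 92, 39, 81, 94]
Insert 39: [39, 89, 92, 81, 94]
Insert 81: [39, 81, 89, 92, 94]
Insert 94: [39, 81, 89, 92, 94]

Sorted: [39, 81, 89, 92, 94]


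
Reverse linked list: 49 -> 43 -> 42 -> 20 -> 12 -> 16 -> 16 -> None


Step 1: curr=49, set curr.next=prev(None) | reversed so far: 49
Step 2: curr=43, set curr.next=prev(49) | reversed so far: 43 -> 49
Step 3: curr=42, set curr.next=prev(43) | reversed so far: 42 -> 43 -> 49
Step 4: curr=20, set curr.next=prev(42) | reversed so far: 20 -> 42 -> 43 -> 49
Step 5: curr=12, set curr.next=prev(20) | reversed so far: 12 -> 20 -> 42 -> 43 -> 49
Step 6: curr=16, set curr.next=prev(12) | reversed so far: 16 -> 12 -> 20 -> 42 -> 43 -> 49
Step 7: curr=16, set curr.next=prev(16) | reversed so far: 16 -> 16 -> 12 -> 20 -> 42 -> 43 -> 49

16 -> 16 -> 12 -> 20 -> 42 -> 43 -> 49 -> None


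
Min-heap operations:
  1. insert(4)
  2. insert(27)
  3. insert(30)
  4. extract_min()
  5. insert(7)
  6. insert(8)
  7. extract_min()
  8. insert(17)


insert(4) -> [4]
insert(27) -> [4, 27]
insert(30) -> [4, 27, 30]
extract_min()->4, [27, 30]
insert(7) -> [7, 30, 27]
insert(8) -> [7, 8, 27, 30]
extract_min()->7, [8, 30, 27]
insert(17) -> [8, 17, 27, 30]

Final heap: [8, 17, 27, 30]


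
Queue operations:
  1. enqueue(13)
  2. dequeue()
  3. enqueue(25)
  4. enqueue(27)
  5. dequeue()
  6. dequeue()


enqueue(13) -> [13]
dequeue()->13, []
enqueue(25) -> [25]
enqueue(27) -> [25, 27]
dequeue()->25, [27]
dequeue()->27, []

Final queue: []


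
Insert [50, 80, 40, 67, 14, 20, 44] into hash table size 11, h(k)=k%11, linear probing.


Insert 50: h=6 -> slot 6
Insert 80: h=3 -> slot 3
Insert 40: h=7 -> slot 7
Insert 67: h=1 -> slot 1
Insert 14: h=3, 1 probes -> slot 4
Insert 20: h=9 -> slot 9
Insert 44: h=0 -> slot 0

Table: [44, 67, None, 80, 14, None, 50, 40, None, 20, None]


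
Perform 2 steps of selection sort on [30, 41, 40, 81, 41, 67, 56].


Initial: [30, 41, 40, 81, 41, 67, 56]
Step 1: min=30 at 0
  Swap: [30, 41, 40, 81, 41, 67, 56]
Step 2: min=40 at 2
  Swap: [30, 40, 41, 81, 41, 67, 56]

After 2 steps: [30, 40, 41, 81, 41, 67, 56]


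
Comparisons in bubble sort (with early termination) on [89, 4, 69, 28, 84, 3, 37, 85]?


Algorithm: bubble sort (with early termination)
Input: [89, 4, 69, 28, 84, 3, 37, 85]
Sorted: [3, 4, 28, 37, 69, 84, 85, 89]

27


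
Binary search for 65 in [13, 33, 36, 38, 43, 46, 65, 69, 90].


Step 1: lo=0, hi=8, mid=4, val=43
Step 2: lo=5, hi=8, mid=6, val=65

Found at index 6


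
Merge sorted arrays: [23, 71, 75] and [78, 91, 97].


Take 23 from A
Take 71 from A
Take 75 from A

Merged: [23, 71, 75, 78, 91, 97]


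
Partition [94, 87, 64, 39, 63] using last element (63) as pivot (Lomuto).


Pivot: 63
  39 <= 63: swap -> [39, 87, 64, 94, 63]
Place pivot at 1: [39, 63, 64, 94, 87]

Partitioned: [39, 63, 64, 94, 87]


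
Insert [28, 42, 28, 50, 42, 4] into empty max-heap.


Insert 28: [28]
Insert 42: [42, 28]
Insert 28: [42, 28, 28]
Insert 50: [50, 42, 28, 28]
Insert 42: [50, 42, 28, 28, 42]
Insert 4: [50, 42, 28, 28, 42, 4]

Final heap: [50, 42, 28, 28, 42, 4]


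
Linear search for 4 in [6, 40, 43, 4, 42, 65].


i=0: 6!=4
i=1: 40!=4
i=2: 43!=4
i=3: 4==4 found!

Found at 3, 4 comps


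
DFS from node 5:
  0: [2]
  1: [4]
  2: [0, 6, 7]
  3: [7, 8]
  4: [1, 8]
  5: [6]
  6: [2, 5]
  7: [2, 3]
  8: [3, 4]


Visit 5, push [6]
Visit 6, push [2]
Visit 2, push [7, 0]
Visit 0, push []
Visit 7, push [3]
Visit 3, push [8]
Visit 8, push [4]
Visit 4, push [1]
Visit 1, push []

DFS order: [5, 6, 2, 0, 7, 3, 8, 4, 1]


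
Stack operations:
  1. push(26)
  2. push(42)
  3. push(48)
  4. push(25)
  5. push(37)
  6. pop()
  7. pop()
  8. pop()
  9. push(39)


push(26) -> [26]
push(42) -> [26, 42]
push(48) -> [26, 42, 48]
push(25) -> [26, 42, 48, 25]
push(37) -> [26, 42, 48, 25, 37]
pop()->37, [26, 42, 48, 25]
pop()->25, [26, 42, 48]
pop()->48, [26, 42]
push(39) -> [26, 42, 39]

Final stack: [26, 42, 39]


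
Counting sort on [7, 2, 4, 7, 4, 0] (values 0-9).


Input: [7, 2, 4, 7, 4, 0]
Counts: [1, 0, 1, 0, 2, 0, 0, 2, 0, 0]

Sorted: [0, 2, 4, 4, 7, 7]


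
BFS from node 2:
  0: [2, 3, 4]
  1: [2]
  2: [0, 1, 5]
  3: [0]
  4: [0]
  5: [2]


Visit 2, enqueue [0, 1, 5]
Visit 0, enqueue [3, 4]
Visit 1, enqueue []
Visit 5, enqueue []
Visit 3, enqueue []
Visit 4, enqueue []

BFS order: [2, 0, 1, 5, 3, 4]


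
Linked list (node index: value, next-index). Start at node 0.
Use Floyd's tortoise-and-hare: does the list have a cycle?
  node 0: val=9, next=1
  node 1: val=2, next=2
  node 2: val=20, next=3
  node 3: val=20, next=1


Floyd's tortoise (slow, +1) and hare (fast, +2):
  init: slow=0, fast=0
  step 1: slow=1, fast=2
  step 2: slow=2, fast=1
  step 3: slow=3, fast=3
  slow == fast at node 3: cycle detected

Cycle: yes


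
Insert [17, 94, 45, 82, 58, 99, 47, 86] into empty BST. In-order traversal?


Insert 17: root
Insert 94: R from 17
Insert 45: R from 17 -> L from 94
Insert 82: R from 17 -> L from 94 -> R from 45
Insert 58: R from 17 -> L from 94 -> R from 45 -> L from 82
Insert 99: R from 17 -> R from 94
Insert 47: R from 17 -> L from 94 -> R from 45 -> L from 82 -> L from 58
Insert 86: R from 17 -> L from 94 -> R from 45 -> R from 82

In-order: [17, 45, 47, 58, 82, 86, 94, 99]


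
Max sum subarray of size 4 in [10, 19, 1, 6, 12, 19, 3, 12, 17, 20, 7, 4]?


[0:4]: 36
[1:5]: 38
[2:6]: 38
[3:7]: 40
[4:8]: 46
[5:9]: 51
[6:10]: 52
[7:11]: 56
[8:12]: 48

Max: 56 at [7:11]


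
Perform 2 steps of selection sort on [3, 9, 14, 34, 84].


Initial: [3, 9, 14, 34, 84]
Step 1: min=3 at 0
  Swap: [3, 9, 14, 34, 84]
Step 2: min=9 at 1
  Swap: [3, 9, 14, 34, 84]

After 2 steps: [3, 9, 14, 34, 84]


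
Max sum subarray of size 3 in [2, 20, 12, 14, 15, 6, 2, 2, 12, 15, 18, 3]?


[0:3]: 34
[1:4]: 46
[2:5]: 41
[3:6]: 35
[4:7]: 23
[5:8]: 10
[6:9]: 16
[7:10]: 29
[8:11]: 45
[9:12]: 36

Max: 46 at [1:4]


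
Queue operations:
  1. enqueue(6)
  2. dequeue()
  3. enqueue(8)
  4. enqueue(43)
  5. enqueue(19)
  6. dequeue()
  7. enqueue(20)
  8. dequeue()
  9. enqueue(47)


enqueue(6) -> [6]
dequeue()->6, []
enqueue(8) -> [8]
enqueue(43) -> [8, 43]
enqueue(19) -> [8, 43, 19]
dequeue()->8, [43, 19]
enqueue(20) -> [43, 19, 20]
dequeue()->43, [19, 20]
enqueue(47) -> [19, 20, 47]

Final queue: [19, 20, 47]


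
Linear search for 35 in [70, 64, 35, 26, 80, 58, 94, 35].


i=0: 70!=35
i=1: 64!=35
i=2: 35==35 found!

Found at 2, 3 comps


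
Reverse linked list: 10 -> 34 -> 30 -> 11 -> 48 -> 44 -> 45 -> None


Step 1: curr=10, set curr.next=prev(None) | reversed so far: 10
Step 2: curr=34, set curr.next=prev(10) | reversed so far: 34 -> 10
Step 3: curr=30, set curr.next=prev(34) | reversed so far: 30 -> 34 -> 10
Step 4: curr=11, set curr.next=prev(30) | reversed so far: 11 -> 30 -> 34 -> 10
Step 5: curr=48, set curr.next=prev(11) | reversed so far: 48 -> 11 -> 30 -> 34 -> 10
Step 6: curr=44, set curr.next=prev(48) | reversed so far: 44 -> 48 -> 11 -> 30 -> 34 -> 10
Step 7: curr=45, set curr.next=prev(44) | reversed so far: 45 -> 44 -> 48 -> 11 -> 30 -> 34 -> 10

45 -> 44 -> 48 -> 11 -> 30 -> 34 -> 10 -> None


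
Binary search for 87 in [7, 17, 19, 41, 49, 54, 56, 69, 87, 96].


Step 1: lo=0, hi=9, mid=4, val=49
Step 2: lo=5, hi=9, mid=7, val=69
Step 3: lo=8, hi=9, mid=8, val=87

Found at index 8


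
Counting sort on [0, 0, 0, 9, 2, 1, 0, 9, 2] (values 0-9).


Input: [0, 0, 0, 9, 2, 1, 0, 9, 2]
Counts: [4, 1, 2, 0, 0, 0, 0, 0, 0, 2]

Sorted: [0, 0, 0, 0, 1, 2, 2, 9, 9]


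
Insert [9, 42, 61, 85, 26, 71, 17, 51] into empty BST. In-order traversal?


Insert 9: root
Insert 42: R from 9
Insert 61: R from 9 -> R from 42
Insert 85: R from 9 -> R from 42 -> R from 61
Insert 26: R from 9 -> L from 42
Insert 71: R from 9 -> R from 42 -> R from 61 -> L from 85
Insert 17: R from 9 -> L from 42 -> L from 26
Insert 51: R from 9 -> R from 42 -> L from 61

In-order: [9, 17, 26, 42, 51, 61, 71, 85]


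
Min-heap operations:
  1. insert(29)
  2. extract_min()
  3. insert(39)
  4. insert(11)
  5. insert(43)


insert(29) -> [29]
extract_min()->29, []
insert(39) -> [39]
insert(11) -> [11, 39]
insert(43) -> [11, 39, 43]

Final heap: [11, 39, 43]
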